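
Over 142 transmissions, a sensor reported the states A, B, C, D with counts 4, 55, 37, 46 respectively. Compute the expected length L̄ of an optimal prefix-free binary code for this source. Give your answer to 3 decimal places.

1.901 bits/symbol

Probabilities are the counts divided by 142.
Repeatedly combine the two least-probable nodes; the expected code length is the sum of the merged weights.
merge 2/71 + 37/142 → 41/142
merge 41/142 + 23/71 → 87/142
merge 55/142 + 87/142 → 1
L = 41/142 + 87/142 + 1 = 135/71 ≈ 1.901 bits/symbol.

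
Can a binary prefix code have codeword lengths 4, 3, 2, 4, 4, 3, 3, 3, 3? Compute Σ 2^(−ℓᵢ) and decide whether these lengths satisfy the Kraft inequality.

1.0625; no

With common denominator 2^4 = 16: Σ 2^(−ℓᵢ) = 1/16 + 2/16 + 4/16 + 1/16 + 1/16 + 2/16 + 2/16 + 2/16 + 2/16 = 17/16 = 1.0625.
Kraft's inequality requires Σ ≤ 1; here Σ = 1.0625 > 1, so no such prefix code exists.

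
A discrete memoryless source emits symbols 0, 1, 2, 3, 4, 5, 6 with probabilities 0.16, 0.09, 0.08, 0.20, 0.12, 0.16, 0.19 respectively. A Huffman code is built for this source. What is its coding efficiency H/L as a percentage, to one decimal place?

98.4%

Entropy H = −Σ p log₂ p ≈ 2.7369 bits.
Huffman merges: 2/25+9/100→17/100; 3/25+4/25→7/25; 4/25+17/100→33/100; 19/100+1/5→39/100; 7/25+33/100→61/100; 39/100+61/100→1. L = 139/50 ≈ 2.7800.
Efficiency = H/L = 2.7369/2.7800 = 98.4%.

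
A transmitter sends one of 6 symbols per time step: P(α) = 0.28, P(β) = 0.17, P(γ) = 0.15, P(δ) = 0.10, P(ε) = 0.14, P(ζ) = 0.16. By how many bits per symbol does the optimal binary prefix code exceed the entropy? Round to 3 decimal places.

Entropy H = −Σ p log₂ p ≈ 2.5117 bits.
Huffman merges: 1/10+7/50→6/25; 3/20+4/25→31/100; 17/100+6/25→41/100; 7/25+31/100→59/100; 41/100+59/100→1. L = 51/20 ≈ 2.5500.
L − H = 2.5500 − 2.5117 = 0.038 bits.

0.038 bits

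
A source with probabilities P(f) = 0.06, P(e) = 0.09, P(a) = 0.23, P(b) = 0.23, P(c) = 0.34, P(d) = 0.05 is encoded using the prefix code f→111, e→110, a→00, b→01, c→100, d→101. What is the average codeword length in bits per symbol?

2.54 bits/symbol

L̄ = Σ pᵢ·ℓᵢ = 0.06·3 + 0.09·3 + 0.23·2 + 0.23·2 + 0.34·3 + 0.05·3 = 2.54 bits/symbol.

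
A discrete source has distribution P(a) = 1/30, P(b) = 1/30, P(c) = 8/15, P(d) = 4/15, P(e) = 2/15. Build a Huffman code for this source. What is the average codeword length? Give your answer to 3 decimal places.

1.733 bits/symbol

Repeatedly combine the two least-probable nodes; the expected code length is the sum of the merged weights.
merge 1/30 + 1/30 → 1/15
merge 1/15 + 2/15 → 1/5
merge 1/5 + 4/15 → 7/15
merge 7/15 + 8/15 → 1
L = 1/15 + 1/5 + 7/15 + 1 = 26/15 ≈ 1.733 bits/symbol.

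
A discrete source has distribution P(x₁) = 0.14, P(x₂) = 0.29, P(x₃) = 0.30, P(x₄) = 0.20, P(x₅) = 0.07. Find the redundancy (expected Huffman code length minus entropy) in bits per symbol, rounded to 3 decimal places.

Entropy H = −Σ p log₂ p ≈ 2.1690 bits.
Huffman merges: 7/100+7/50→21/100; 1/5+21/100→41/100; 29/100+3/10→59/100; 41/100+59/100→1. L = 221/100 ≈ 2.2100.
L − H = 2.2100 − 2.1690 = 0.041 bits.

0.041 bits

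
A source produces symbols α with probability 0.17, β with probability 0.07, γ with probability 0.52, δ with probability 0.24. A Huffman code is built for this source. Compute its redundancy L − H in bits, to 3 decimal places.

Entropy H = −Σ p log₂ p ≈ 1.6879 bits.
Huffman merges: 7/100+17/100→6/25; 6/25+6/25→12/25; 12/25+13/25→1. L = 43/25 ≈ 1.7200.
L − H = 1.7200 − 1.6879 = 0.032 bits.

0.032 bits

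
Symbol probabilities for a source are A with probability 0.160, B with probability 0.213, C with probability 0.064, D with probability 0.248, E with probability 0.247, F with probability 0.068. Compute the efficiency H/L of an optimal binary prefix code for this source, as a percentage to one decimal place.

Entropy H = −Σ p log₂ p ≈ 2.4129 bits.
Huffman merges: 8/125+17/250→33/250; 33/250+4/25→73/250; 213/1000+247/1000→23/50; 31/125+73/250→27/50; 23/50+27/50→1. L = 303/125 ≈ 2.4240.
Efficiency = H/L = 2.4129/2.4240 = 99.5%.

99.5%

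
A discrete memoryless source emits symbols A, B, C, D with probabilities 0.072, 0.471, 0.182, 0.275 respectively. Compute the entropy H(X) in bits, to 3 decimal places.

1.744 bits

H = −Σ pᵢ log₂ pᵢ.
−0.072·log₂(0.072) = 0.2733
−0.471·log₂(0.471) = 0.5116
−0.182·log₂(0.182) = 0.4474
−0.275·log₂(0.275) = 0.5122
Sum ≈ 1.7444 → 1.744 bits.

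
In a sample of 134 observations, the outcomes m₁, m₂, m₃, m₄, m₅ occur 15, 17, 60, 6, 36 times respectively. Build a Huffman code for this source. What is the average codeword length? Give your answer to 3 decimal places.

Probabilities are the counts divided by 134.
Repeatedly combine the two least-probable nodes; the expected code length is the sum of the merged weights.
merge 3/67 + 15/134 → 21/134
merge 17/134 + 21/134 → 19/67
merge 18/67 + 19/67 → 37/67
merge 30/67 + 37/67 → 1
L = 21/134 + 19/67 + 37/67 + 1 = 267/134 ≈ 1.993 bits/symbol.

1.993 bits/symbol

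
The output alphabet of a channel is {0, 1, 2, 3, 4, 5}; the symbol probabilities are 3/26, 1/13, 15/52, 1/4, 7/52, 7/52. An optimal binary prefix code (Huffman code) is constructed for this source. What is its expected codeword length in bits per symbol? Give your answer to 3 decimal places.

2.462 bits/symbol

Repeatedly combine the two least-probable nodes; the expected code length is the sum of the merged weights.
merge 1/13 + 3/26 → 5/26
merge 7/52 + 7/52 → 7/26
merge 5/26 + 1/4 → 23/52
merge 7/26 + 15/52 → 29/52
merge 23/52 + 29/52 → 1
L = 5/26 + 7/26 + 23/52 + 29/52 + 1 = 32/13 ≈ 2.462 bits/symbol.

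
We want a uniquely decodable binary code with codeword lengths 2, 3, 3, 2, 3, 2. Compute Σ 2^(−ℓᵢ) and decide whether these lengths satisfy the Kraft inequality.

With common denominator 2^3 = 8: Σ 2^(−ℓᵢ) = 2/8 + 1/8 + 1/8 + 2/8 + 1/8 + 2/8 = 9/8 = 1.125.
Kraft's inequality requires Σ ≤ 1; here Σ = 1.125 > 1, so no such prefix code exists.

1.125; no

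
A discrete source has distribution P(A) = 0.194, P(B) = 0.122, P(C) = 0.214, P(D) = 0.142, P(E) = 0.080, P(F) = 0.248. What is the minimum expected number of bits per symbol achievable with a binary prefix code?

2.538 bits/symbol

Repeatedly combine the two least-probable nodes; the expected code length is the sum of the merged weights.
merge 2/25 + 61/500 → 101/500
merge 71/500 + 97/500 → 42/125
merge 101/500 + 107/500 → 52/125
merge 31/125 + 42/125 → 73/125
merge 52/125 + 73/125 → 1
L = 101/500 + 42/125 + 52/125 + 73/125 + 1 = 1269/500 = 2.538 bits/symbol.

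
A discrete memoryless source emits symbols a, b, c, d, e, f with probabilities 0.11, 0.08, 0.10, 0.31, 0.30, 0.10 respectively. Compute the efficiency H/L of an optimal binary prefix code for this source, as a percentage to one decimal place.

Entropy H = −Σ p log₂ p ≈ 2.3511 bits.
Huffman merges: 2/25+1/10→9/50; 1/10+11/100→21/100; 9/50+21/100→39/100; 3/10+31/100→61/100; 39/100+61/100→1. L = 239/100 ≈ 2.3900.
Efficiency = H/L = 2.3511/2.3900 = 98.4%.

98.4%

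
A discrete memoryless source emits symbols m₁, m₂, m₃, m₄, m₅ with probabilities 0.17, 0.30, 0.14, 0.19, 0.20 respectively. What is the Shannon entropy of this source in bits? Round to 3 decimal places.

H = −Σ pᵢ log₂ pᵢ.
−0.17·log₂(0.17) = 0.4346
−0.30·log₂(0.30) = 0.5211
−0.14·log₂(0.14) = 0.3971
−0.19·log₂(0.19) = 0.4552
−0.20·log₂(0.20) = 0.4644
Sum ≈ 2.2724 → 2.272 bits.

2.272 bits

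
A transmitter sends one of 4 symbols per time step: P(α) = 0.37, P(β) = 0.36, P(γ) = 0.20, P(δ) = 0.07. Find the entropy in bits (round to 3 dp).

1.794 bits

H = −Σ pᵢ log₂ pᵢ.
−0.37·log₂(0.37) = 0.5307
−0.36·log₂(0.36) = 0.5306
−0.20·log₂(0.20) = 0.4644
−0.07·log₂(0.07) = 0.2686
Sum ≈ 1.7943 → 1.794 bits.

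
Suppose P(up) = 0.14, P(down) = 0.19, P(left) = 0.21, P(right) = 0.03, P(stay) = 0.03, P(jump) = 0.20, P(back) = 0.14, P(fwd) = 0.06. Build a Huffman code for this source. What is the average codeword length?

Repeatedly combine the two least-probable nodes; the expected code length is the sum of the merged weights.
merge 3/100 + 3/100 → 3/50
merge 3/50 + 3/50 → 3/25
merge 3/25 + 7/50 → 13/50
merge 7/50 + 19/100 → 33/100
merge 1/5 + 21/100 → 41/100
merge 13/50 + 33/100 → 59/100
merge 41/100 + 59/100 → 1
L = 3/50 + 3/25 + 13/50 + 33/100 + 41/100 + 59/100 + 1 = 277/100 = 2.77 bits/symbol.

2.77 bits/symbol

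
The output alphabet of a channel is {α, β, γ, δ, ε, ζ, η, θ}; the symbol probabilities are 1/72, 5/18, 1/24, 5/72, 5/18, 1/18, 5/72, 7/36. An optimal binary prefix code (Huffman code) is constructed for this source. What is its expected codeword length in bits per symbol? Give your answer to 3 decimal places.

Repeatedly combine the two least-probable nodes; the expected code length is the sum of the merged weights.
merge 1/72 + 1/24 → 1/18
merge 1/18 + 1/18 → 1/9
merge 5/72 + 5/72 → 5/36
merge 1/9 + 5/36 → 1/4
merge 7/36 + 1/4 → 4/9
merge 5/18 + 5/18 → 5/9
merge 4/9 + 5/9 → 1
L = 1/18 + 1/9 + 5/36 + 1/4 + 4/9 + 5/9 + 1 = 23/9 ≈ 2.556 bits/symbol.

2.556 bits/symbol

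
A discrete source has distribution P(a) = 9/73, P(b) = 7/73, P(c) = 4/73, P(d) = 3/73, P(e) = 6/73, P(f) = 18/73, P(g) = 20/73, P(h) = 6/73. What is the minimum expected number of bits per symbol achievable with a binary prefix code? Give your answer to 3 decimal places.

2.740 bits/symbol

Repeatedly combine the two least-probable nodes; the expected code length is the sum of the merged weights.
merge 3/73 + 4/73 → 7/73
merge 6/73 + 6/73 → 12/73
merge 7/73 + 7/73 → 14/73
merge 9/73 + 12/73 → 21/73
merge 14/73 + 18/73 → 32/73
merge 20/73 + 21/73 → 41/73
merge 32/73 + 41/73 → 1
L = 7/73 + 12/73 + 14/73 + 21/73 + 32/73 + 41/73 + 1 = 200/73 ≈ 2.740 bits/symbol.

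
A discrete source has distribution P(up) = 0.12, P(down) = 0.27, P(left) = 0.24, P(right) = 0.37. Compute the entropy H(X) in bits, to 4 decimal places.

1.9020 bits

H = −Σ pᵢ log₂ pᵢ.
−0.12·log₂(0.12) = 0.3671
−0.27·log₂(0.27) = 0.5100
−0.24·log₂(0.24) = 0.4941
−0.37·log₂(0.37) = 0.5307
Sum ≈ 1.9020 → 1.9020 bits.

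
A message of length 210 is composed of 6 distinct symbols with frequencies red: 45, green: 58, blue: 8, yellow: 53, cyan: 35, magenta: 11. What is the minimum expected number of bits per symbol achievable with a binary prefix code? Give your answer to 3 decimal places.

Probabilities are the counts divided by 210.
Repeatedly combine the two least-probable nodes; the expected code length is the sum of the merged weights.
merge 4/105 + 11/210 → 19/210
merge 19/210 + 1/6 → 9/35
merge 3/14 + 53/210 → 7/15
merge 9/35 + 29/105 → 8/15
merge 7/15 + 8/15 → 1
L = 19/210 + 9/35 + 7/15 + 8/15 + 1 = 493/210 ≈ 2.348 bits/symbol.

2.348 bits/symbol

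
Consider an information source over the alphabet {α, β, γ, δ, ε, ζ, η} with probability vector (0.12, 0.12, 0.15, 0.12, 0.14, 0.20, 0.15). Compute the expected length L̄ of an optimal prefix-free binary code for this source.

2.8 bits/symbol

Repeatedly combine the two least-probable nodes; the expected code length is the sum of the merged weights.
merge 3/25 + 3/25 → 6/25
merge 3/25 + 7/50 → 13/50
merge 3/20 + 3/20 → 3/10
merge 1/5 + 6/25 → 11/25
merge 13/50 + 3/10 → 14/25
merge 11/25 + 14/25 → 1
L = 6/25 + 13/50 + 3/10 + 11/25 + 14/25 + 1 = 14/5 = 2.8 bits/symbol.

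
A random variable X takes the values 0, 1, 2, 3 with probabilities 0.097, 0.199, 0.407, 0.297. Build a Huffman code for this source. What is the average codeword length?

Repeatedly combine the two least-probable nodes; the expected code length is the sum of the merged weights.
merge 97/1000 + 199/1000 → 37/125
merge 37/125 + 297/1000 → 593/1000
merge 407/1000 + 593/1000 → 1
L = 37/125 + 593/1000 + 1 = 1889/1000 = 1.889 bits/symbol.

1.889 bits/symbol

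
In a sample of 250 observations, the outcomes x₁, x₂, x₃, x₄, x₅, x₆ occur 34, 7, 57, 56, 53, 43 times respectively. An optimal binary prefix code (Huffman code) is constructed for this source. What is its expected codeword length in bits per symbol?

Probabilities are the counts divided by 250.
Repeatedly combine the two least-probable nodes; the expected code length is the sum of the merged weights.
merge 7/250 + 17/125 → 41/250
merge 41/250 + 43/250 → 42/125
merge 53/250 + 28/125 → 109/250
merge 57/250 + 42/125 → 141/250
merge 109/250 + 141/250 → 1
L = 41/250 + 42/125 + 109/250 + 141/250 + 1 = 5/2 = 2.5 bits/symbol.

2.5 bits/symbol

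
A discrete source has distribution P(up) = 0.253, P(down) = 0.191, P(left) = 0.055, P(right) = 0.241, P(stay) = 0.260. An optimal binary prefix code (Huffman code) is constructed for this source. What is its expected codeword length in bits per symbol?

2.246 bits/symbol

Repeatedly combine the two least-probable nodes; the expected code length is the sum of the merged weights.
merge 11/200 + 191/1000 → 123/500
merge 241/1000 + 123/500 → 487/1000
merge 253/1000 + 13/50 → 513/1000
merge 487/1000 + 513/1000 → 1
L = 123/500 + 487/1000 + 513/1000 + 1 = 1123/500 = 2.246 bits/symbol.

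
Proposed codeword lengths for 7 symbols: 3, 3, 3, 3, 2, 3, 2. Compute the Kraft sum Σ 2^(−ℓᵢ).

With common denominator 2^3 = 8: Σ 2^(−ℓᵢ) = 1/8 + 1/8 + 1/8 + 1/8 + 2/8 + 1/8 + 2/8 = 9/8 = 1.125.

1.125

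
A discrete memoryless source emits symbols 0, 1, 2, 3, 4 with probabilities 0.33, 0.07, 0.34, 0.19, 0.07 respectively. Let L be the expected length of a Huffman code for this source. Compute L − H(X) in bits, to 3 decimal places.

Entropy H = −Σ p log₂ p ≈ 2.0493 bits.
Huffman merges: 7/100+7/100→7/50; 7/50+19/100→33/100; 33/100+33/100→33/50; 17/50+33/50→1. L = 213/100 ≈ 2.1300.
L − H = 2.1300 − 2.0493 = 0.081 bits.

0.081 bits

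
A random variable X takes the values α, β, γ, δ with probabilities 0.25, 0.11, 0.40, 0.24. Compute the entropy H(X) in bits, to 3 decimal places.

1.873 bits

H = −Σ pᵢ log₂ pᵢ.
−0.25·log₂(0.25) = 0.5000
−0.11·log₂(0.11) = 0.3503
−0.40·log₂(0.40) = 0.5288
−0.24·log₂(0.24) = 0.4941
Sum ≈ 1.8732 → 1.873 bits.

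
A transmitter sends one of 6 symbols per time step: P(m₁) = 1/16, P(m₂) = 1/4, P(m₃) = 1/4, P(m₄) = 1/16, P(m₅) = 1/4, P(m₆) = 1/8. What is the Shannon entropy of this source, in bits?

Each probability is a power of 1/2, so log₂(1/p) is an integer.
H = Σ p·log₂(1/p) = 1/16·4 + 1/4·2 + 1/4·2 + 1/16·4 + 1/4·2 + 1/8·3 = 2.375 bits.

2.375 bits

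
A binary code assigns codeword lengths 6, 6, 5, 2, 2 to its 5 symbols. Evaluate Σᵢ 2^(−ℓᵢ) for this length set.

0.5625

With common denominator 2^6 = 64: Σ 2^(−ℓᵢ) = 1/64 + 1/64 + 2/64 + 16/64 + 16/64 = 36/64 = 0.5625.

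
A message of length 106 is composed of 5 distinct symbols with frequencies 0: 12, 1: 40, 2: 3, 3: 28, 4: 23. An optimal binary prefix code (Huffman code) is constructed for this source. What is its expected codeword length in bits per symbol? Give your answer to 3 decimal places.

Probabilities are the counts divided by 106.
Repeatedly combine the two least-probable nodes; the expected code length is the sum of the merged weights.
merge 3/106 + 6/53 → 15/106
merge 15/106 + 23/106 → 19/53
merge 14/53 + 19/53 → 33/53
merge 20/53 + 33/53 → 1
L = 15/106 + 19/53 + 33/53 + 1 = 225/106 ≈ 2.123 bits/symbol.

2.123 bits/symbol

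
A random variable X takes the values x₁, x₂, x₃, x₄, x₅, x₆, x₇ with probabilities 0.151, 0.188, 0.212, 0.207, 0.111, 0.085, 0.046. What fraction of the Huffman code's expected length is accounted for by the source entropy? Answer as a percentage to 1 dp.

Entropy H = −Σ p log₂ p ≈ 2.6686 bits.
Huffman merges: 23/500+17/200→131/1000; 111/1000+131/1000→121/500; 151/1000+47/250→339/1000; 207/1000+53/250→419/1000; 121/500+339/1000→581/1000; 419/1000+581/1000→1. L = 339/125 ≈ 2.7120.
Efficiency = H/L = 2.6686/2.7120 = 98.4%.

98.4%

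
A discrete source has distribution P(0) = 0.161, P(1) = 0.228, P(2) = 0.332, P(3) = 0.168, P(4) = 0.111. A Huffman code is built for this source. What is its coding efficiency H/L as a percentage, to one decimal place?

97.8%

Entropy H = −Σ p log₂ p ≈ 2.2230 bits.
Huffman merges: 111/1000+161/1000→34/125; 21/125+57/250→99/250; 34/125+83/250→151/250; 99/250+151/250→1. L = 284/125 ≈ 2.2720.
Efficiency = H/L = 2.2230/2.2720 = 97.8%.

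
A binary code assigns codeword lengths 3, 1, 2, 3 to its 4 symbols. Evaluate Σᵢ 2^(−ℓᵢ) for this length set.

With common denominator 2^3 = 8: Σ 2^(−ℓᵢ) = 1/8 + 4/8 + 2/8 + 1/8 = 8/8 = 1.

1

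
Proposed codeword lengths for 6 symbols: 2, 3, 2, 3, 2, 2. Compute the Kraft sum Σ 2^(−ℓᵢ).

1.25

With common denominator 2^3 = 8: Σ 2^(−ℓᵢ) = 2/8 + 1/8 + 2/8 + 1/8 + 2/8 + 2/8 = 10/8 = 1.25.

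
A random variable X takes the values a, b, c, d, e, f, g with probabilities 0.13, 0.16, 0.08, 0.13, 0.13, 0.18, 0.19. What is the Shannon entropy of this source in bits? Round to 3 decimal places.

2.763 bits

H = −Σ pᵢ log₂ pᵢ.
−0.13·log₂(0.13) = 0.3826
−0.16·log₂(0.16) = 0.4230
−0.08·log₂(0.08) = 0.2915
−0.13·log₂(0.13) = 0.3826
−0.13·log₂(0.13) = 0.3826
−0.18·log₂(0.18) = 0.4453
−0.19·log₂(0.19) = 0.4552
Sum ≈ 2.7630 → 2.763 bits.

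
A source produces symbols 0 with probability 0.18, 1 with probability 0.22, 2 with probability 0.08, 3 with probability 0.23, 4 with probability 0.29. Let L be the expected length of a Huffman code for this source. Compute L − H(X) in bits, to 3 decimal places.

Entropy H = −Σ p log₂ p ≈ 2.2230 bits.
Huffman merges: 2/25+9/50→13/50; 11/50+23/100→9/20; 13/50+29/100→11/20; 9/20+11/20→1. L = 113/50 ≈ 2.2600.
L − H = 2.2600 − 2.2230 = 0.037 bits.

0.037 bits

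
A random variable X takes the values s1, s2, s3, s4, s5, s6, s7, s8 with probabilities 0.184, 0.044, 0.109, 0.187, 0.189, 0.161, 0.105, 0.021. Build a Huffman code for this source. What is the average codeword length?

2.859 bits/symbol

Repeatedly combine the two least-probable nodes; the expected code length is the sum of the merged weights.
merge 21/1000 + 11/250 → 13/200
merge 13/200 + 21/200 → 17/100
merge 109/1000 + 161/1000 → 27/100
merge 17/100 + 23/125 → 177/500
merge 187/1000 + 189/1000 → 47/125
merge 27/100 + 177/500 → 78/125
merge 47/125 + 78/125 → 1
L = 13/200 + 17/100 + 27/100 + 177/500 + 47/125 + 78/125 + 1 = 2859/1000 = 2.859 bits/symbol.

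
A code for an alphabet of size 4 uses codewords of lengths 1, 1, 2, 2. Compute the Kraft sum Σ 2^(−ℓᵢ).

1.5

With common denominator 2^2 = 4: Σ 2^(−ℓᵢ) = 2/4 + 2/4 + 1/4 + 1/4 = 6/4 = 1.5.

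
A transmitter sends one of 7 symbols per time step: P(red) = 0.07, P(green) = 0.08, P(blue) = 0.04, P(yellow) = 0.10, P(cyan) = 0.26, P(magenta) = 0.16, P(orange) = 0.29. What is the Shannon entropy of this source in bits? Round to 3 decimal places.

H = −Σ pᵢ log₂ pᵢ.
−0.07·log₂(0.07) = 0.2686
−0.08·log₂(0.08) = 0.2915
−0.04·log₂(0.04) = 0.1858
−0.10·log₂(0.10) = 0.3322
−0.26·log₂(0.26) = 0.5053
−0.16·log₂(0.16) = 0.4230
−0.29·log₂(0.29) = 0.5179
Sum ≈ 2.5242 → 2.524 bits.

2.524 bits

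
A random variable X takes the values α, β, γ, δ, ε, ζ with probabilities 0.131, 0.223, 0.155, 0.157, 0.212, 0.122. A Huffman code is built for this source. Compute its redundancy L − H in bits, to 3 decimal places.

Entropy H = −Σ p log₂ p ≈ 2.5479 bits.
Huffman merges: 61/500+131/1000→253/1000; 31/200+157/1000→39/125; 53/250+223/1000→87/200; 253/1000+39/125→113/200; 87/200+113/200→1. L = 513/200 ≈ 2.5650.
L − H = 2.5650 − 2.5479 = 0.017 bits.

0.017 bits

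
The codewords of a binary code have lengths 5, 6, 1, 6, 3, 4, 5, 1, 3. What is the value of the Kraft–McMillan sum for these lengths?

1.40625

With common denominator 2^6 = 64: Σ 2^(−ℓᵢ) = 2/64 + 1/64 + 32/64 + 1/64 + 8/64 + 4/64 + 2/64 + 32/64 + 8/64 = 90/64 = 1.40625.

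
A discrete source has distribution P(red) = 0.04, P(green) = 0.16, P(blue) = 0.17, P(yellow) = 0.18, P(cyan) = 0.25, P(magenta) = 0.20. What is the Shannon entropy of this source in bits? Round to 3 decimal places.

2.453 bits

H = −Σ pᵢ log₂ pᵢ.
−0.04·log₂(0.04) = 0.1858
−0.16·log₂(0.16) = 0.4230
−0.17·log₂(0.17) = 0.4346
−0.18·log₂(0.18) = 0.4453
−0.25·log₂(0.25) = 0.5000
−0.20·log₂(0.20) = 0.4644
Sum ≈ 2.4531 → 2.453 bits.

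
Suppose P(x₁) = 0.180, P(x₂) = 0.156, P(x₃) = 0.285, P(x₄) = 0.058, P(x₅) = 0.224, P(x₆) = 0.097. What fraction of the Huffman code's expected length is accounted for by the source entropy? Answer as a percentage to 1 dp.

Entropy H = −Σ p log₂ p ≈ 2.4278 bits.
Huffman merges: 29/500+97/1000→31/200; 31/200+39/250→311/1000; 9/50+28/125→101/250; 57/200+311/1000→149/250; 101/250+149/250→1. L = 1233/500 ≈ 2.4660.
Efficiency = H/L = 2.4278/2.4660 = 98.5%.

98.5%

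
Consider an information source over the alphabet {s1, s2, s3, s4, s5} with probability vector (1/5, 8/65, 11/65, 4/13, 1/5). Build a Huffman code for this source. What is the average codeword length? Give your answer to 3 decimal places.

2.292 bits/symbol

Repeatedly combine the two least-probable nodes; the expected code length is the sum of the merged weights.
merge 8/65 + 11/65 → 19/65
merge 1/5 + 1/5 → 2/5
merge 19/65 + 4/13 → 3/5
merge 2/5 + 3/5 → 1
L = 19/65 + 2/5 + 3/5 + 1 = 149/65 ≈ 2.292 bits/symbol.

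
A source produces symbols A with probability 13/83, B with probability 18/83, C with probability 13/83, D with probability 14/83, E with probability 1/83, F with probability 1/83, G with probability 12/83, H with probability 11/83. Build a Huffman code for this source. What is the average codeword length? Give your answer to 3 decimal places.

Repeatedly combine the two least-probable nodes; the expected code length is the sum of the merged weights.
merge 1/83 + 1/83 → 2/83
merge 2/83 + 11/83 → 13/83
merge 12/83 + 13/83 → 25/83
merge 13/83 + 13/83 → 26/83
merge 14/83 + 18/83 → 32/83
merge 25/83 + 26/83 → 51/83
merge 32/83 + 51/83 → 1
L = 2/83 + 13/83 + 25/83 + 26/83 + 32/83 + 51/83 + 1 = 232/83 ≈ 2.795 bits/symbol.

2.795 bits/symbol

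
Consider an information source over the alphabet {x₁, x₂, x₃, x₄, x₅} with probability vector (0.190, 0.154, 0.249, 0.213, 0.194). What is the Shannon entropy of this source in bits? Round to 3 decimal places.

H = −Σ pᵢ log₂ pᵢ.
−0.190·log₂(0.190) = 0.4552
−0.154·log₂(0.154) = 0.4156
−0.249·log₂(0.249) = 0.4994
−0.213·log₂(0.213) = 0.4752
−0.194·log₂(0.194) = 0.4590
Sum ≈ 2.3045 → 2.305 bits.

2.305 bits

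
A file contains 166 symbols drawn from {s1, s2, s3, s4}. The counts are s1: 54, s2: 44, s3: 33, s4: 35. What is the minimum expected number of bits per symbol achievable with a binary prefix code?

Probabilities are the counts divided by 166.
Repeatedly combine the two least-probable nodes; the expected code length is the sum of the merged weights.
merge 33/166 + 35/166 → 34/83
merge 22/83 + 27/83 → 49/83
merge 34/83 + 49/83 → 1
L = 34/83 + 49/83 + 1 = 2 bits/symbol.

2 bits/symbol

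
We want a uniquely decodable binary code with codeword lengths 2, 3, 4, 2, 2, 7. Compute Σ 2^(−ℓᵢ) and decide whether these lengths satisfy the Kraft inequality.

0.9453125; yes

With common denominator 2^7 = 128: Σ 2^(−ℓᵢ) = 32/128 + 16/128 + 8/128 + 32/128 + 32/128 + 1/128 = 121/128 = 0.9453125.
Kraft's inequality requires Σ ≤ 1; here Σ = 0.9453125 ≤ 1, so such a prefix code exists.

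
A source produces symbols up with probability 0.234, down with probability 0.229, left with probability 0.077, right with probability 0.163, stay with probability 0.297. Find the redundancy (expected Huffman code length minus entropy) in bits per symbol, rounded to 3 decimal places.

Entropy H = −Σ p log₂ p ≈ 2.2089 bits.
Huffman merges: 77/1000+163/1000→6/25; 229/1000+117/500→463/1000; 6/25+297/1000→537/1000; 463/1000+537/1000→1. L = 56/25 ≈ 2.2400.
L − H = 2.2400 − 2.2089 = 0.031 bits.

0.031 bits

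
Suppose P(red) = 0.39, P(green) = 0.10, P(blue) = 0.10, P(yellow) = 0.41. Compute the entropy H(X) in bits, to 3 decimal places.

H = −Σ pᵢ log₂ pᵢ.
−0.39·log₂(0.39) = 0.5298
−0.10·log₂(0.10) = 0.3322
−0.10·log₂(0.10) = 0.3322
−0.41·log₂(0.41) = 0.5274
Sum ≈ 1.7216 → 1.722 bits.

1.722 bits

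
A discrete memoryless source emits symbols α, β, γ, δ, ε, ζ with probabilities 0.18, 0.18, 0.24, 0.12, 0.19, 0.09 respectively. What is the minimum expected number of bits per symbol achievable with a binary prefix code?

Repeatedly combine the two least-probable nodes; the expected code length is the sum of the merged weights.
merge 9/100 + 3/25 → 21/100
merge 9/50 + 9/50 → 9/25
merge 19/100 + 21/100 → 2/5
merge 6/25 + 9/25 → 3/5
merge 2/5 + 3/5 → 1
L = 21/100 + 9/25 + 2/5 + 3/5 + 1 = 257/100 = 2.57 bits/symbol.

2.57 bits/symbol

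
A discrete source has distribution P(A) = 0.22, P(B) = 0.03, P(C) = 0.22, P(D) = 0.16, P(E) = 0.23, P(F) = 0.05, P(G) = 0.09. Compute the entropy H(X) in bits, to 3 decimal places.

H = −Σ pᵢ log₂ pᵢ.
−0.22·log₂(0.22) = 0.4806
−0.03·log₂(0.03) = 0.1518
−0.22·log₂(0.22) = 0.4806
−0.16·log₂(0.16) = 0.4230
−0.23·log₂(0.23) = 0.4877
−0.05·log₂(0.05) = 0.2161
−0.09·log₂(0.09) = 0.3127
Sum ≈ 2.5523 → 2.552 bits.

2.552 bits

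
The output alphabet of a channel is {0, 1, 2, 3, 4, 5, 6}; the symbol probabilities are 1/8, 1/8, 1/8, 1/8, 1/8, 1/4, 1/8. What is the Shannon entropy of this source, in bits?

Each probability is a power of 1/2, so log₂(1/p) is an integer.
H = Σ p·log₂(1/p) = 1/8·3 + 1/8·3 + 1/8·3 + 1/8·3 + 1/8·3 + 1/4·2 + 1/8·3 = 2.75 bits.

2.75 bits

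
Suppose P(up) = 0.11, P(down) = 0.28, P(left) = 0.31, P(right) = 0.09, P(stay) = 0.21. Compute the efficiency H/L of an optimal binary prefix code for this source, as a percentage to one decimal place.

98.8%

Entropy H = −Σ p log₂ p ≈ 2.1738 bits.
Huffman merges: 9/100+11/100→1/5; 1/5+21/100→41/100; 7/25+31/100→59/100; 41/100+59/100→1. L = 11/5 ≈ 2.2000.
Efficiency = H/L = 2.1738/2.2000 = 98.8%.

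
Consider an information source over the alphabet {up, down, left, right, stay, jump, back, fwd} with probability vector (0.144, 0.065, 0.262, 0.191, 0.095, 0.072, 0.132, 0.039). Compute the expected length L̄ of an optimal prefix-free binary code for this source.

2.818 bits/symbol

Repeatedly combine the two least-probable nodes; the expected code length is the sum of the merged weights.
merge 39/1000 + 13/200 → 13/125
merge 9/125 + 19/200 → 167/1000
merge 13/125 + 33/250 → 59/250
merge 18/125 + 167/1000 → 311/1000
merge 191/1000 + 59/250 → 427/1000
merge 131/500 + 311/1000 → 573/1000
merge 427/1000 + 573/1000 → 1
L = 13/125 + 167/1000 + 59/250 + 311/1000 + 427/1000 + 573/1000 + 1 = 1409/500 = 2.818 bits/symbol.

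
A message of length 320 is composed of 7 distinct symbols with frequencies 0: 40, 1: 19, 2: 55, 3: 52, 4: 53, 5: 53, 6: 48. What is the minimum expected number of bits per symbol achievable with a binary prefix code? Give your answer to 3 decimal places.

2.828 bits/symbol

Probabilities are the counts divided by 320.
Repeatedly combine the two least-probable nodes; the expected code length is the sum of the merged weights.
merge 19/320 + 1/8 → 59/320
merge 3/20 + 13/80 → 5/16
merge 53/320 + 53/320 → 53/160
merge 11/64 + 59/320 → 57/160
merge 5/16 + 53/160 → 103/160
merge 57/160 + 103/160 → 1
L = 59/320 + 5/16 + 53/160 + 57/160 + 103/160 + 1 = 181/64 ≈ 2.828 bits/symbol.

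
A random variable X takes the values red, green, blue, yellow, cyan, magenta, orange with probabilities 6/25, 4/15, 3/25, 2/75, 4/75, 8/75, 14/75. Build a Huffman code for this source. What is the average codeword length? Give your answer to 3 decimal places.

2.573 bits/symbol

Repeatedly combine the two least-probable nodes; the expected code length is the sum of the merged weights.
merge 2/75 + 4/75 → 2/25
merge 2/25 + 8/75 → 14/75
merge 3/25 + 14/75 → 23/75
merge 14/75 + 6/25 → 32/75
merge 4/15 + 23/75 → 43/75
merge 32/75 + 43/75 → 1
L = 2/25 + 14/75 + 23/75 + 32/75 + 43/75 + 1 = 193/75 ≈ 2.573 bits/symbol.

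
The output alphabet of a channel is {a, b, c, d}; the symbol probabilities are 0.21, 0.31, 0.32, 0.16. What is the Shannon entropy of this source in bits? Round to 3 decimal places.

1.946 bits

H = −Σ pᵢ log₂ pᵢ.
−0.21·log₂(0.21) = 0.4728
−0.31·log₂(0.31) = 0.5238
−0.32·log₂(0.32) = 0.5260
−0.16·log₂(0.16) = 0.4230
Sum ≈ 1.9457 → 1.946 bits.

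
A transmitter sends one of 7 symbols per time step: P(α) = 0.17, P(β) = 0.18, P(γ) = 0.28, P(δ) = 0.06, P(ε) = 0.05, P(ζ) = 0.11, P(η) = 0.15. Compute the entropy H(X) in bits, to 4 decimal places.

H = −Σ pᵢ log₂ pᵢ.
−0.17·log₂(0.17) = 0.4346
−0.18·log₂(0.18) = 0.4453
−0.28·log₂(0.28) = 0.5142
−0.06·log₂(0.06) = 0.2435
−0.05·log₂(0.05) = 0.2161
−0.11·log₂(0.11) = 0.3503
−0.15·log₂(0.15) = 0.4105
Sum ≈ 2.6146 → 2.6146 bits.

2.6146 bits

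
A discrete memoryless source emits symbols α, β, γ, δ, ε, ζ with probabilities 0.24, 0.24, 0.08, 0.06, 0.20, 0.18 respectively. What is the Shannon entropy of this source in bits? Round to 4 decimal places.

H = −Σ pᵢ log₂ pᵢ.
−0.24·log₂(0.24) = 0.4941
−0.24·log₂(0.24) = 0.4941
−0.08·log₂(0.08) = 0.2915
−0.06·log₂(0.06) = 0.2435
−0.20·log₂(0.20) = 0.4644
−0.18·log₂(0.18) = 0.4453
Sum ≈ 2.4330 → 2.4330 bits.

2.4330 bits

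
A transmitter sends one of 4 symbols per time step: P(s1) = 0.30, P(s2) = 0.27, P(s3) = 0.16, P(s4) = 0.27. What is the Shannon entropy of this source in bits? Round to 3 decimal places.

1.964 bits

H = −Σ pᵢ log₂ pᵢ.
−0.30·log₂(0.30) = 0.5211
−0.27·log₂(0.27) = 0.5100
−0.16·log₂(0.16) = 0.4230
−0.27·log₂(0.27) = 0.5100
Sum ≈ 1.9641 → 1.964 bits.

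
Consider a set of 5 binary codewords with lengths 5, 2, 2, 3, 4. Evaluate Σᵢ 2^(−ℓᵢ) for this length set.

0.71875

With common denominator 2^5 = 32: Σ 2^(−ℓᵢ) = 1/32 + 8/32 + 8/32 + 4/32 + 2/32 = 23/32 = 0.71875.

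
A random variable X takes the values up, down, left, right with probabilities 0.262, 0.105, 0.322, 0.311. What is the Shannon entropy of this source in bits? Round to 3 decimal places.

1.898 bits

H = −Σ pᵢ log₂ pᵢ.
−0.262·log₂(0.262) = 0.5063
−0.105·log₂(0.105) = 0.3414
−0.322·log₂(0.322) = 0.5264
−0.311·log₂(0.311) = 0.5240
Sum ≈ 1.8982 → 1.898 bits.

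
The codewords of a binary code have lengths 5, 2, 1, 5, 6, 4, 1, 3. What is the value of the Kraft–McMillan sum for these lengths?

1.515625

With common denominator 2^6 = 64: Σ 2^(−ℓᵢ) = 2/64 + 16/64 + 32/64 + 2/64 + 1/64 + 4/64 + 32/64 + 8/64 = 97/64 = 1.515625.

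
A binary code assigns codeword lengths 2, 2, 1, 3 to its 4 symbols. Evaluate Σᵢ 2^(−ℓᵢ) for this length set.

With common denominator 2^3 = 8: Σ 2^(−ℓᵢ) = 2/8 + 2/8 + 4/8 + 1/8 = 9/8 = 1.125.

1.125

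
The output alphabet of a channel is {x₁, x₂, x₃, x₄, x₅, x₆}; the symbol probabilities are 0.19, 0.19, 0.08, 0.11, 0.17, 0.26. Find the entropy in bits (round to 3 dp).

2.492 bits

H = −Σ pᵢ log₂ pᵢ.
−0.19·log₂(0.19) = 0.4552
−0.19·log₂(0.19) = 0.4552
−0.08·log₂(0.08) = 0.2915
−0.11·log₂(0.11) = 0.3503
−0.17·log₂(0.17) = 0.4346
−0.26·log₂(0.26) = 0.5053
Sum ≈ 2.4921 → 2.492 bits.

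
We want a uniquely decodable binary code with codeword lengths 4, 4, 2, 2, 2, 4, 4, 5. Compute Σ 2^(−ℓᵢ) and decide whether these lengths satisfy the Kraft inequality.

1.03125; no

With common denominator 2^5 = 32: Σ 2^(−ℓᵢ) = 2/32 + 2/32 + 8/32 + 8/32 + 8/32 + 2/32 + 2/32 + 1/32 = 33/32 = 1.03125.
Kraft's inequality requires Σ ≤ 1; here Σ = 1.03125 > 1, so no such prefix code exists.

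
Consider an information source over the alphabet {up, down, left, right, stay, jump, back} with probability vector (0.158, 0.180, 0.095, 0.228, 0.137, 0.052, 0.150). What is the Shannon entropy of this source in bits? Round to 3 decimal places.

H = −Σ pᵢ log₂ pᵢ.
−0.158·log₂(0.158) = 0.4206
−0.180·log₂(0.180) = 0.4453
−0.095·log₂(0.095) = 0.3226
−0.228·log₂(0.228) = 0.4863
−0.137·log₂(0.137) = 0.3929
−0.052·log₂(0.052) = 0.2218
−0.150·log₂(0.150) = 0.4105
Sum ≈ 2.7000 → 2.700 bits.

2.700 bits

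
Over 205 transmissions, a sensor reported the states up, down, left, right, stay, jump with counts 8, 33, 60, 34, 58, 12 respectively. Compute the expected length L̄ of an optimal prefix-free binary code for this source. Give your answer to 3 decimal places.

Probabilities are the counts divided by 205.
Repeatedly combine the two least-probable nodes; the expected code length is the sum of the merged weights.
merge 8/205 + 12/205 → 4/41
merge 4/41 + 33/205 → 53/205
merge 34/205 + 53/205 → 87/205
merge 58/205 + 12/41 → 118/205
merge 87/205 + 118/205 → 1
L = 4/41 + 53/205 + 87/205 + 118/205 + 1 = 483/205 ≈ 2.356 bits/symbol.

2.356 bits/symbol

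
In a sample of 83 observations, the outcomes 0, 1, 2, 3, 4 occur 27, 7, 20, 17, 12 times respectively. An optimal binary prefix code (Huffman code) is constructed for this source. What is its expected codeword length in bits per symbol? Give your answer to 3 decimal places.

2.229 bits/symbol

Probabilities are the counts divided by 83.
Repeatedly combine the two least-probable nodes; the expected code length is the sum of the merged weights.
merge 7/83 + 12/83 → 19/83
merge 17/83 + 19/83 → 36/83
merge 20/83 + 27/83 → 47/83
merge 36/83 + 47/83 → 1
L = 19/83 + 36/83 + 47/83 + 1 = 185/83 ≈ 2.229 bits/symbol.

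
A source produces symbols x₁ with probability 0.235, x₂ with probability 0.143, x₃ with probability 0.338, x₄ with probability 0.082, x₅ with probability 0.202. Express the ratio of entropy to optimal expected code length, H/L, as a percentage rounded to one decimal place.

98.1%

Entropy H = −Σ p log₂ p ≈ 2.1832 bits.
Huffman merges: 41/500+143/1000→9/40; 101/500+9/40→427/1000; 47/200+169/500→573/1000; 427/1000+573/1000→1. L = 89/40 ≈ 2.2250.
Efficiency = H/L = 2.1832/2.2250 = 98.1%.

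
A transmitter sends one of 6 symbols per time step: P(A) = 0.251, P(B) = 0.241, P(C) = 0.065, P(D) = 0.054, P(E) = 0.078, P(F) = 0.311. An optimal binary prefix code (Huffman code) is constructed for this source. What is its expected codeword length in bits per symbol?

Repeatedly combine the two least-probable nodes; the expected code length is the sum of the merged weights.
merge 27/500 + 13/200 → 119/1000
merge 39/500 + 119/1000 → 197/1000
merge 197/1000 + 241/1000 → 219/500
merge 251/1000 + 311/1000 → 281/500
merge 219/500 + 281/500 → 1
L = 119/1000 + 197/1000 + 219/500 + 281/500 + 1 = 579/250 = 2.316 bits/symbol.

2.316 bits/symbol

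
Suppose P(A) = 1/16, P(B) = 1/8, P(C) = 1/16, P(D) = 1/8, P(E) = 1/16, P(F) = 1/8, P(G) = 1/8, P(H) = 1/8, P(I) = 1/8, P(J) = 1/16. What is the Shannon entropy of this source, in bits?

3.25 bits

Each probability is a power of 1/2, so log₂(1/p) is an integer.
H = Σ p·log₂(1/p) = 1/16·4 + 1/8·3 + 1/16·4 + 1/8·3 + 1/16·4 + 1/8·3 + 1/8·3 + 1/8·3 + 1/8·3 + 1/16·4 = 3.25 bits.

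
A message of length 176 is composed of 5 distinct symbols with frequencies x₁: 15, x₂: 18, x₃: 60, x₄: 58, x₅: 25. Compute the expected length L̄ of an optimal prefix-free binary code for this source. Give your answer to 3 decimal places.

2.176 bits/symbol

Probabilities are the counts divided by 176.
Repeatedly combine the two least-probable nodes; the expected code length is the sum of the merged weights.
merge 15/176 + 9/88 → 3/16
merge 25/176 + 3/16 → 29/88
merge 29/88 + 29/88 → 29/44
merge 15/44 + 29/44 → 1
L = 3/16 + 29/88 + 29/44 + 1 = 383/176 ≈ 2.176 bits/symbol.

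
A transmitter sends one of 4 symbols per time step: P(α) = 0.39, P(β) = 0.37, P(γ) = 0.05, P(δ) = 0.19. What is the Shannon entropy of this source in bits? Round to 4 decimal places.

1.7318 bits

H = −Σ pᵢ log₂ pᵢ.
−0.39·log₂(0.39) = 0.5298
−0.37·log₂(0.37) = 0.5307
−0.05·log₂(0.05) = 0.2161
−0.19·log₂(0.19) = 0.4552
Sum ≈ 1.7318 → 1.7318 bits.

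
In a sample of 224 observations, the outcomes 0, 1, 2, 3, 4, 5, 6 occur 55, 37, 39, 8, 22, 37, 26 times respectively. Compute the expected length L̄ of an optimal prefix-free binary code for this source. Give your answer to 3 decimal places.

2.714 bits/symbol

Probabilities are the counts divided by 224.
Repeatedly combine the two least-probable nodes; the expected code length is the sum of the merged weights.
merge 1/28 + 11/112 → 15/112
merge 13/112 + 15/112 → 1/4
merge 37/224 + 37/224 → 37/112
merge 39/224 + 55/224 → 47/112
merge 1/4 + 37/112 → 65/112
merge 47/112 + 65/112 → 1
L = 15/112 + 1/4 + 37/112 + 47/112 + 65/112 + 1 = 19/7 ≈ 2.714 bits/symbol.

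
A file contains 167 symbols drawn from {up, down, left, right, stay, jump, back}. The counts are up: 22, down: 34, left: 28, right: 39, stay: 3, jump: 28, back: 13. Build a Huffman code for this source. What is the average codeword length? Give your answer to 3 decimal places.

Probabilities are the counts divided by 167.
Repeatedly combine the two least-probable nodes; the expected code length is the sum of the merged weights.
merge 3/167 + 13/167 → 16/167
merge 16/167 + 22/167 → 38/167
merge 28/167 + 28/167 → 56/167
merge 34/167 + 38/167 → 72/167
merge 39/167 + 56/167 → 95/167
merge 72/167 + 95/167 → 1
L = 16/167 + 38/167 + 56/167 + 72/167 + 95/167 + 1 = 444/167 ≈ 2.659 bits/symbol.

2.659 bits/symbol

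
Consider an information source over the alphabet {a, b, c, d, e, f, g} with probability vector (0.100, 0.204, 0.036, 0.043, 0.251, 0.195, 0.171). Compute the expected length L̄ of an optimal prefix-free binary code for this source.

Repeatedly combine the two least-probable nodes; the expected code length is the sum of the merged weights.
merge 9/250 + 43/1000 → 79/1000
merge 79/1000 + 1/10 → 179/1000
merge 171/1000 + 179/1000 → 7/20
merge 39/200 + 51/250 → 399/1000
merge 251/1000 + 7/20 → 601/1000
merge 399/1000 + 601/1000 → 1
L = 79/1000 + 179/1000 + 7/20 + 399/1000 + 601/1000 + 1 = 326/125 = 2.608 bits/symbol.

2.608 bits/symbol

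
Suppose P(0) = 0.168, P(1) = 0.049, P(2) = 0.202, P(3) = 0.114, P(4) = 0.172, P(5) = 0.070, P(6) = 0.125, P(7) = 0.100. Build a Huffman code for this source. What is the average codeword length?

2.917 bits/symbol

Repeatedly combine the two least-probable nodes; the expected code length is the sum of the merged weights.
merge 49/1000 + 7/100 → 119/1000
merge 1/10 + 57/500 → 107/500
merge 119/1000 + 1/8 → 61/250
merge 21/125 + 43/250 → 17/50
merge 101/500 + 107/500 → 52/125
merge 61/250 + 17/50 → 73/125
merge 52/125 + 73/125 → 1
L = 119/1000 + 107/500 + 61/250 + 17/50 + 52/125 + 73/125 + 1 = 2917/1000 = 2.917 bits/symbol.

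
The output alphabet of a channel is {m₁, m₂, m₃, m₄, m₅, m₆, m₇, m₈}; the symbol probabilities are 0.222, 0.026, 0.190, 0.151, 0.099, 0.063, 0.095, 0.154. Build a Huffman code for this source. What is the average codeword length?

Repeatedly combine the two least-probable nodes; the expected code length is the sum of the merged weights.
merge 13/500 + 63/1000 → 89/1000
merge 89/1000 + 19/200 → 23/125
merge 99/1000 + 151/1000 → 1/4
merge 77/500 + 23/125 → 169/500
merge 19/100 + 111/500 → 103/250
merge 1/4 + 169/500 → 147/250
merge 103/250 + 147/250 → 1
L = 89/1000 + 23/125 + 1/4 + 169/500 + 103/250 + 147/250 + 1 = 2861/1000 = 2.861 bits/symbol.

2.861 bits/symbol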